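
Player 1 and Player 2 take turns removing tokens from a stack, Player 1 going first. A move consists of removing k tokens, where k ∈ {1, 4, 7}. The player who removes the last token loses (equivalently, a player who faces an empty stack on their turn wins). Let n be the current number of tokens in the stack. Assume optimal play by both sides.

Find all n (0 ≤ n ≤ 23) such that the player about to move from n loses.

1, 3, 6, 9, 11, 14, 17, 19, 22

Work bottom-up. With no move the player to move wins. Otherwise the position is W if at least one move leads to an L position for the opponent, and L if every move leads to a W.
n=0: no move; the opponent has just taken the last token and therefore loses → W
n=1: →0(W) only, which is W, so L
n=2: →1(L), so W
n=3: →2(W) only, which is W, so L
n=4: →3(L), so W
n=5: →1(L), so W
n=6: →5(W), 2(W) — all W, so L
n=7: →6(L), so W
n=8: →1(L), so W
n=9: →8(W), 5(W), 2(W) — all W, so L
n=10: →9(L), so W
n=11: →10(W), 7(W), 4(W) — all W, so L
n=12: →11(L), so W
n=13: →9(L), so W
n=14: →13(W), 10(W), 7(W) — all W, so L
n=15: →14(L), so W
n=16: →9(L), so W
n=17: →16(W), 13(W), 10(W) — all W, so L
n=18: →17(L), so W
n=19: →18(W), 15(W), 12(W) — all W, so L
n=20: →19(L), so W
n=21: →17(L), so W
n=22: →21(W), 18(W), 15(W) — all W, so L
n=23: →22(L), so W
The losing starting values of n are exactly the entries labelled L in this table (9 of them).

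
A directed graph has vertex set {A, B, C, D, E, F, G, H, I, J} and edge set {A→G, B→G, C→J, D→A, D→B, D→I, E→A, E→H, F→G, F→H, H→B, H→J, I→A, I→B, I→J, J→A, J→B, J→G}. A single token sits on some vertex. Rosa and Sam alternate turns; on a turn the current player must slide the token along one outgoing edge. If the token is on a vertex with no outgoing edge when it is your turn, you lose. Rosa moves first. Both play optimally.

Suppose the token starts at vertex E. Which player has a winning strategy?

Rosa wins.

Label each position W (a win for the player to move) or L (a loss). A position with no legal move is L; any other position is W exactly when some move reaches an L, and L when every move reaches a W.
Every edge goes from a vertex to one that appears earlier in the order G, B, A, J, C, I, H, E, F, D, so processing vertices in that order labels each vertex after all of its successors.
G: no outgoing edge → L
B: can move to G, which is L ⇒ W
A: can move to G, which is L ⇒ W
J: can move to G, which is L ⇒ W
C: the only move is to J(W), a W ⇒ L
I: moves to J(W), A(W), B(W); every one is W ⇒ L
H: moves to J(W), B(W); every one is W ⇒ L
E: can move to H, which is L ⇒ W
F: can move to H, which is L ⇒ W
D: can move to I, which is L ⇒ W
From E Rosa can move to H, reaching an L position.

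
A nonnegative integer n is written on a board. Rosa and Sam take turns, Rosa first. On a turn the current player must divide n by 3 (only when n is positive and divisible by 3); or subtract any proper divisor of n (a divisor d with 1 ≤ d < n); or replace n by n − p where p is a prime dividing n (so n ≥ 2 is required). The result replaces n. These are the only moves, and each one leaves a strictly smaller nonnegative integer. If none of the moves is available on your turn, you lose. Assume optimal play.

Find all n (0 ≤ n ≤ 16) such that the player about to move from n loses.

Positions with no move are L. A position that does have a move is losing for the player to move precisely when every available move leads to a winning position for the opponent. Fill in the labels:
n=0: no move → L
n=1: no move → L
n=2: W (go to 0, an L position)
n=3: W (go to 0, an L position)
n=4: L (options 2(W), 3(W) are all W)
n=5: W (go to 0, an L position)
n=6: W (go to 4, an L position)
n=7: W (go to 0, an L position)
n=8: W (go to 4, an L position)
n=9: L (options 3(W), 6(W), 8(W) are all W)
n=10: W (go to 9, an L position)
n=11: W (go to 0, an L position)
n=12: W (go to 4, an L position)
n=13: W (go to 0, an L position)
n=14: L (options 7(W), 12(W), 13(W) are all W)
n=15: W (go to 14, an L position)
n=16: W (go to 14, an L position)
The losing starting values of n are exactly the entries labelled L in this table (5 of them).

0, 1, 4, 9, 14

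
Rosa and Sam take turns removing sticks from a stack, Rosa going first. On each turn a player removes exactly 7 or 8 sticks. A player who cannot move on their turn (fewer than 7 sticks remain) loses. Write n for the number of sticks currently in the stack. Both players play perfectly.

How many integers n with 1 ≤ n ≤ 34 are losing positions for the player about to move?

Positions with no move are L. A position that does have a move is losing for the player to move precisely when every available move leads to a winning position for the opponent. Fill in the labels:
n=0: no move → L
n=1: no move → L
n=2: no move → L
n=3: no move → L
n=4: no move → L
n=5: no move → L
n=6: no move → L
n=7: can move to 0, which is L ⇒ W
n=8: can move to 1, which is L ⇒ W
n=9: can move to 2, which is L ⇒ W
n=10: can move to 3, which is L ⇒ W
n=11: can move to 4, which is L ⇒ W
n=12: can move to 5, which is L ⇒ W
n=13: can move to 6, which is L ⇒ W
n=14: can move to 6, which is L ⇒ W
n=15: moves to 8(W), 7(W); every one is W ⇒ L
n=16: moves to 9(W), 8(W); every one is W ⇒ L
n=17: moves to 10(W), 9(W); every one is W ⇒ L
n=18: moves to 11(W), 10(W); every one is W ⇒ L
n=19: moves to 12(W), 11(W); every one is W ⇒ L
n=20: moves to 13(W), 12(W); every one is W ⇒ L
n=21: moves to 14(W), 13(W); every one is W ⇒ L
n=22: can move to 15, which is L ⇒ W
n=23: can move to 16, which is L ⇒ W
n=24: can move to 17, which is L ⇒ W
n=25: can move to 18, which is L ⇒ W
n=26: can move to 19, which is L ⇒ W
n=27: can move to 20, which is L ⇒ W
n=28: can move to 21, which is L ⇒ W
n=29: can move to 21, which is L ⇒ W
n=30: moves to 23(W), 22(W); every one is W ⇒ L
n=31: moves to 24(W), 23(W); every one is W ⇒ L
n=32: moves to 25(W), 24(W); every one is W ⇒ L
n=33: moves to 26(W), 25(W); every one is W ⇒ L
n=34: moves to 27(W), 26(W); every one is W ⇒ L
L entries with 1 ≤ n ≤ 34 (n=0 is outside the asked range and is not counted): n = 1, 2, 3, 4, 5, 6, 15, 16, 17, 18, 19, 20, 21, 30, 31, 32, 33, 34; that makes 18.

18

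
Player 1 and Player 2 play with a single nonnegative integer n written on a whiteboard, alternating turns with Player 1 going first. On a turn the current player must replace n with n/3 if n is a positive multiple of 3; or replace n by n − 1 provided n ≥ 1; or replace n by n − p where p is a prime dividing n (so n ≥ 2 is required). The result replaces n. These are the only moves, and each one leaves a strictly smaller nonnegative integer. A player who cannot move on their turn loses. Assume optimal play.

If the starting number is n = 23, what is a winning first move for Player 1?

Compute win/loss labels from the base case upward. A position with no move is L. Any other position is W if it can reach an L in one move, else L.
n=0: no move → L
n=1: can move to 0, which is L ⇒ W
n=2: can move to 0, which is L ⇒ W
n=3: can move to 0, which is L ⇒ W
n=4: moves to 2(W), 3(W); every one is W ⇒ L
n=5: can move to 0, which is L ⇒ W
n=6: can move to 4, which is L ⇒ W
n=7: can move to 0, which is L ⇒ W
n=8: moves to 6(W), 7(W); every one is W ⇒ L
n=9: can move to 8, which is L ⇒ W
n=10: can move to 8, which is L ⇒ W
n=11: can move to 0, which is L ⇒ W
n=12: can move to 4, which is L ⇒ W
n=13: can move to 0, which is L ⇒ W
n=14: moves to 7(W), 12(W), 13(W); every one is W ⇒ L
n=15: can move to 14, which is L ⇒ W
n=16: can move to 14, which is L ⇒ W
n=17: can move to 0, which is L ⇒ W
n=18: moves to 6(W), 15(W), 16(W), 17(W); every one is W ⇒ L
n=19: can move to 0, which is L ⇒ W
n=20: can move to 18, which is L ⇒ W
n=21: can move to 14, which is L ⇒ W
n=22: moves to 11(W), 20(W), 21(W); every one is W ⇒ L
n=23: can move to 0, which is L ⇒ W
From 23, the L positions reachable in one move are: 0, 22. Any move reaching one of these is winning.

Move to 0.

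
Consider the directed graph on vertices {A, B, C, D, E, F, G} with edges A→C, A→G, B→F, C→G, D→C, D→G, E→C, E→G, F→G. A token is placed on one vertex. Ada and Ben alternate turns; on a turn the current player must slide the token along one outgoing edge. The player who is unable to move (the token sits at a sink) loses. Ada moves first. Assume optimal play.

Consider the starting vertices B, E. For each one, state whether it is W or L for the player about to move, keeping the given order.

Compute win/loss labels from the base case upward. A position with no move is L. Any other position is W if it can reach an L in one move, else L.
Every edge goes from a vertex to one that appears earlier in the order G, F, B, C, E, D, A, so processing vertices in that order labels each vertex after all of its successors.
G: no outgoing edge → L
F: reaches L-position G → W
B: only reaches F(W), which is W → L
C: reaches L-position G → W
E: reaches L-position G → W
D: reaches L-position G → W
A: reaches L-position G → W

B: L, E: W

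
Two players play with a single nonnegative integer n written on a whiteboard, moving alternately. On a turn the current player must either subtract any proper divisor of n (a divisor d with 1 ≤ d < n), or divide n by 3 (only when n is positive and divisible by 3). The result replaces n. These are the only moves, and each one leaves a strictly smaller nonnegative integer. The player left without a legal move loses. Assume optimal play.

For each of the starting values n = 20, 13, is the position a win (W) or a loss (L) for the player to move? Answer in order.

20: W, 13: L

Build the W/L table. Terminal = L. A non-terminal position is W if it has a move to some L; otherwise it is L.
n=0: no move → L
n=1: no move → L
n=2: reaches L-position 1 → W
n=3: reaches L-position 1 → W
n=4: only reaches 2(W), 3(W), all W → L
n=5: reaches L-position 4 → W
n=6: reaches L-position 4 → W
n=7: only reaches 6(W), which is W → L
n=8: reaches L-position 4 → W
n=9: only reaches 3(W), 6(W), 8(W), all W → L
n=10: reaches L-position 9 → W
n=11: only reaches 10(W), which is W → L
n=12: reaches L-position 4 → W
n=13: only reaches 12(W), which is W → L
n=14: reaches L-position 7 → W
n=15: only reaches 5(W), 10(W), 12(W), 14(W), all W → L
n=16: reaches L-position 15 → W
n=17: only reaches 16(W), which is W → L
n=18: reaches L-position 9 → W
n=19: only reaches 18(W), which is W → L
n=20: reaches L-position 15 → W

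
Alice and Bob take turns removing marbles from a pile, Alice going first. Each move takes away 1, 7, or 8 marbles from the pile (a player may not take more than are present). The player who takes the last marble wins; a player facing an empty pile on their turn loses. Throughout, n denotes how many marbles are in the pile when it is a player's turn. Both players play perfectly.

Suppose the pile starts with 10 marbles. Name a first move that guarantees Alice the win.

Compute win/loss labels from the base case upward. A position with no move is L. Any other position is W if it can reach an L in one move, else L.
n=0: no move → L
n=1: →0(L), so W
n=2: →1(W) only, which is W, so L
n=3: →2(L), so W
n=4: →3(W) only, which is W, so L
n=5: →4(L), so W
n=6: →5(W) only, which is W, so L
n=7: →6(L), so W
n=8: →0(L), so W
n=9: →2(L), so W
n=10: →2(L), so W
From 10, the L positions reachable in one move are: 2.

Remove 8, leaving 2.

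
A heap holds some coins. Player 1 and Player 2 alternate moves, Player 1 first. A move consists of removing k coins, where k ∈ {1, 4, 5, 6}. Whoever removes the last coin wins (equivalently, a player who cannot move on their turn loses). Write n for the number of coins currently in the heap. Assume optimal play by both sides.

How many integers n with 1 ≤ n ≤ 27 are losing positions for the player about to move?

Work bottom-up. With no move the player to move loses. Otherwise the position is W if at least one move leads to an L position for the opponent, and L if every move leads to a W.
n=0: no move → L
n=1: can move to 0, which is L ⇒ W
n=2: the only move is to 1(W), a W ⇒ L
n=3: can move to 2, which is L ⇒ W
n=4: can move to 0, which is L ⇒ W
n=5: can move to 0, which is L ⇒ W
n=6: can move to 2, which is L ⇒ W
n=7: can move to 2, which is L ⇒ W
n=8: can move to 2, which is L ⇒ W
n=9: moves to 8(W), 5(W), 4(W), 3(W); every one is W ⇒ L
n=10: can move to 9, which is L ⇒ W
n=11: moves to 10(W), 7(W), 6(W), 5(W); every one is W ⇒ L
n=12: can move to 11, which is L ⇒ W
n=13: can move to 9, which is L ⇒ W
n=14: can move to 9, which is L ⇒ W
n=15: can move to 11, which is L ⇒ W
n=16: can move to 11, which is L ⇒ W
n=17: can move to 11, which is L ⇒ W
n=18: moves to 17(W), 14(W), 13(W), 12(W); every one is W ⇒ L
n=19: can move to 18, which is L ⇒ W
n=20: moves to 19(W), 16(W), 15(W), 14(W); every one is W ⇒ L
n=21: can move to 20, which is L ⇒ W
n=22: can move to 18, which is L ⇒ W
n=23: can move to 18, which is L ⇒ W
n=24: can move to 20, which is L ⇒ W
n=25: can move to 20, which is L ⇒ W
n=26: can move to 20, which is L ⇒ W
n=27: moves to 26(W), 23(W), 22(W), 21(W); every one is W ⇒ L
L entries with 1 ≤ n ≤ 27 (n=0 is outside the asked range and is not counted): n = 2, 9, 11, 18, 20, 27; that makes 6.

6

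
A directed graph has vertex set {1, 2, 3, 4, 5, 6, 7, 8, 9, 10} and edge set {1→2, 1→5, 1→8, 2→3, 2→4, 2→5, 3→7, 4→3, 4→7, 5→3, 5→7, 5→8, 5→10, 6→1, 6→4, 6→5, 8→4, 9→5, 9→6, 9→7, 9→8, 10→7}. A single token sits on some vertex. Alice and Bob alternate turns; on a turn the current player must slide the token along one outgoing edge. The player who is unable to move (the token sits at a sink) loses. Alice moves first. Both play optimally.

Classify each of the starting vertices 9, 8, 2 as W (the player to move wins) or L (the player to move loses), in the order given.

9: W, 8: L, 2: L

Work bottom-up. With no move the player to move loses. Otherwise the position is W if at least one move leads to an L position for the opponent, and L if every move leads to a W.
Every edge goes from a vertex to one that appears earlier in the order 7, 3, 4, 8, 10, 5, 2, 1, 6, 9, so processing vertices in that order labels each vertex after all of its successors.
7: no outgoing edge → L
3: reaches L-position 7 → W
4: reaches L-position 7 → W
8: only reaches 4(W), which is W → L
10: reaches L-position 7 → W
5: reaches L-position 8 → W
2: only reaches 5(W), 4(W), 3(W), all W → L
1: reaches L-position 2 → W
6: only reaches 1(W), 5(W), 4(W), all W → L
9: reaches L-position 6 → W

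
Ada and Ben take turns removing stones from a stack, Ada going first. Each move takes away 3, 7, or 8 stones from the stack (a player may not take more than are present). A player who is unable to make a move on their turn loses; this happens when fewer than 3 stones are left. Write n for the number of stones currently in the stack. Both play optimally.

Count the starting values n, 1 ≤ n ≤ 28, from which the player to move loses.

Positions with no move are L. A position that does have a move is losing for the player to move precisely when every available move leads to a winning position for the opponent. Fill in the labels:
n=0: no move → L
n=1: no move → L
n=2: no move → L
n=3: →0(L), so W
n=4: →1(L), so W
n=5: →2(L), so W
n=6: →3(W) only, which is W, so L
n=7: →0(L), so W
n=8: →1(L), so W
n=9: →6(L), so W
n=10: →2(L), so W
n=11: →8(W), 4(W), 3(W) — all W, so L
n=12: →9(W), 5(W), 4(W) — all W, so L
n=13: →6(L), so W
n=14: →11(L), so W
n=15: →12(L), so W
n=16: →13(W), 9(W), 8(W) — all W, so L
n=17: →14(W), 10(W), 9(W) — all W, so L
n=18: →11(L), so W
n=19: →16(L), so W
n=20: →17(L), so W
n=21: →18(W), 14(W), 13(W) — all W, so L
n=22: →19(W), 15(W), 14(W) — all W, so L
n=23: →16(L), so W
n=24: →21(L), so W
n=25: →22(L), so W
n=26: →23(W), 19(W), 18(W) — all W, so L
n=27: →24(W), 20(W), 19(W) — all W, so L
n=28: →21(L), so W
L entries with 1 ≤ n ≤ 28 (n=0 is outside the asked range and is not counted): n = 1, 2, 6, 11, 12, 16, 17, 21, 22, 26, 27; that makes 11.

11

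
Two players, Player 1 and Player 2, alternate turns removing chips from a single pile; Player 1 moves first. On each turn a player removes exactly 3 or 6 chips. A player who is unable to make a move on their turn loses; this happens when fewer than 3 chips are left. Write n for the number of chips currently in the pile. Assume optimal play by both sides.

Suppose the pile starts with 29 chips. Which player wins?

Player 2 wins.

Label each position W (a win for the player to move) or L (a loss). A position with no legal move is L; any other position is W exactly when some move reaches an L, and L when every move reaches a W.
n=0: no move → L
n=1: no move → L
n=2: no move → L
n=3: can move to 0, which is L ⇒ W
n=4: can move to 1, which is L ⇒ W
n=5: can move to 2, which is L ⇒ W
n=6: can move to 0, which is L ⇒ W
n=7: can move to 1, which is L ⇒ W
n=8: can move to 2, which is L ⇒ W
n=9: moves to 6(W), 3(W); every one is W ⇒ L
n=10: moves to 7(W), 4(W); every one is W ⇒ L
n=11: moves to 8(W), 5(W); every one is W ⇒ L
n=12: can move to 9, which is L ⇒ W
n=13: can move to 10, which is L ⇒ W
n=14: can move to 11, which is L ⇒ W
n=15: can move to 9, which is L ⇒ W
n=16: can move to 10, which is L ⇒ W
n=17: can move to 11, which is L ⇒ W
n=18: moves to 15(W), 12(W); every one is W ⇒ L
n=19: moves to 16(W), 13(W); every one is W ⇒ L
n=20: moves to 17(W), 14(W); every one is W ⇒ L
n=21: can move to 18, which is L ⇒ W
n=22: can move to 19, which is L ⇒ W
n=23: can move to 20, which is L ⇒ W
n=24: can move to 18, which is L ⇒ W
n=25: can move to 19, which is L ⇒ W
n=26: can move to 20, which is L ⇒ W
n=27: moves to 24(W), 21(W); every one is W ⇒ L
n=28: moves to 25(W), 22(W); every one is W ⇒ L
n=29: moves to 26(W), 23(W); every one is W ⇒ L
The starting position 29 is L: whatever Player 1 does, the opponent receives a W position.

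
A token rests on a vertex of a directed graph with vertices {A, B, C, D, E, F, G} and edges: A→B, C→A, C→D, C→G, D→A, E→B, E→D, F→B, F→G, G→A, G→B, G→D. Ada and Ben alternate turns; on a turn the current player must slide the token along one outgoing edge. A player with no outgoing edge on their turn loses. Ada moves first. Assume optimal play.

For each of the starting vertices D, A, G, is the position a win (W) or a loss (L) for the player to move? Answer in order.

D: L, A: W, G: W

Work bottom-up. With no move the player to move loses. Otherwise the position is W if at least one move leads to an L position for the opponent, and L if every move leads to a W.
Every edge goes from a vertex to one that appears earlier in the order B, A, D, G, C, F, E, so processing vertices in that order labels each vertex after all of its successors.
B: no outgoing edge → L
A: can move to B, which is L ⇒ W
D: the only move is to A(W), a W ⇒ L
G: can move to D, which is L ⇒ W
C: can move to D, which is L ⇒ W
F: can move to B, which is L ⇒ W
E: can move to D, which is L ⇒ W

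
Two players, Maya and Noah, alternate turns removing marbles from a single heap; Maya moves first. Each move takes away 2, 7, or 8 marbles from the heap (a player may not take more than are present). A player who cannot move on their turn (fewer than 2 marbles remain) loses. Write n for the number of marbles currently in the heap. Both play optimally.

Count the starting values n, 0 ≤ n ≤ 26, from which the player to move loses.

11

Compute win/loss labels from the base case upward. A position with no move is L. Any other position is W if it can reach an L in one move, else L.
n=0: no move → L
n=1: no move → L
n=2: can move to 0, which is L ⇒ W
n=3: can move to 1, which is L ⇒ W
n=4: the only move is to 2(W), a W ⇒ L
n=5: the only move is to 3(W), a W ⇒ L
n=6: can move to 4, which is L ⇒ W
n=7: can move to 5, which is L ⇒ W
n=8: can move to 1, which is L ⇒ W
n=9: can move to 1, which is L ⇒ W
n=10: moves to 8(W), 3(W), 2(W); every one is W ⇒ L
n=11: can move to 4, which is L ⇒ W
n=12: can move to 10, which is L ⇒ W
n=13: can move to 5, which is L ⇒ W
n=14: moves to 12(W), 7(W), 6(W); every one is W ⇒ L
n=15: moves to 13(W), 8(W), 7(W); every one is W ⇒ L
n=16: can move to 14, which is L ⇒ W
n=17: can move to 15, which is L ⇒ W
n=18: can move to 10, which is L ⇒ W
n=19: moves to 17(W), 12(W), 11(W); every one is W ⇒ L
n=20: moves to 18(W), 13(W), 12(W); every one is W ⇒ L
n=21: can move to 19, which is L ⇒ W
n=22: can move to 20, which is L ⇒ W
n=23: can move to 15, which is L ⇒ W
n=24: moves to 22(W), 17(W), 16(W); every one is W ⇒ L
n=25: moves to 23(W), 18(W), 17(W); every one is W ⇒ L
n=26: can move to 24, which is L ⇒ W
L entries with 0 ≤ n ≤ 26: n = 0, 1, 4, 5, 10, 14, 15, 19, 20, 24, 25; that makes 11.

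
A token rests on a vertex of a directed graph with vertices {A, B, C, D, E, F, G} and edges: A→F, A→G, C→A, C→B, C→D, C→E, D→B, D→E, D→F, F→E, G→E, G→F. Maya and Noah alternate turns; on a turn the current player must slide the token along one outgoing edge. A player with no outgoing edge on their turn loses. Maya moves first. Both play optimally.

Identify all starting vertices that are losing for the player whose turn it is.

Work bottom-up. With no move the player to move loses. Otherwise the position is W if at least one move leads to an L position for the opponent, and L if every move leads to a W.
Every edge goes from a vertex to one that appears earlier in the order B, E, F, G, D, A, C, so processing vertices in that order labels each vertex after all of its successors.
B: no outgoing edge → L
E: no outgoing edge → L
F: W (go to E, an L position)
G: W (go to E, an L position)
D: W (go to E, an L position)
A: L (options G(W), F(W) are all W)
C: W (go to A, an L position)
Reading off the rows marked L gives the requested list; there are 3 such vertices.

A, B, E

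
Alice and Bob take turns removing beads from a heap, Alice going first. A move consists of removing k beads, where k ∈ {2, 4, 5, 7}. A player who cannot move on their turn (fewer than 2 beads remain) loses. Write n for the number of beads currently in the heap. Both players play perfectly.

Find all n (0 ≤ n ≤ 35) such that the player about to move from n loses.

Use the standard recursion: the mover loses at a terminal position; elsewhere, the mover wins exactly when some move hands the opponent an L position.
n=0: no move → L
n=1: no move → L
n=2: reaches L-position 0 → W
n=3: reaches L-position 1 → W
n=4: reaches L-position 0 → W
n=5: reaches L-position 1 → W
n=6: reaches L-position 1 → W
n=7: reaches L-position 0 → W
n=8: reaches L-position 1 → W
n=9: only reaches 7(W), 5(W), 4(W), 2(W), all W → L
n=10: only reaches 8(W), 6(W), 5(W), 3(W), all W → L
n=11: reaches L-position 9 → W
n=12: reaches L-position 10 → W
n=13: reaches L-position 9 → W
n=14: reaches L-position 10 → W
n=15: reaches L-position 10 → W
n=16: reaches L-position 9 → W
n=17: reaches L-position 10 → W
n=18: only reaches 16(W), 14(W), 13(W), 11(W), all W → L
n=19: only reaches 17(W), 15(W), 14(W), 12(W), all W → L
n=20: reaches L-position 18 → W
n=21: reaches L-position 19 → W
n=22: reaches L-position 18 → W
n=23: reaches L-position 19 → W
n=24: reaches L-position 19 → W
n=25: reaches L-position 18 → W
n=26: reaches L-position 19 → W
n=27: only reaches 25(W), 23(W), 22(W), 20(W), all W → L
n=28: only reaches 26(W), 24(W), 23(W), 21(W), all W → L
n=29: reaches L-position 27 → W
n=30: reaches L-position 28 → W
n=31: reaches L-position 27 → W
n=32: reaches L-position 28 → W
n=33: reaches L-position 28 → W
n=34: reaches L-position 27 → W
n=35: reaches L-position 28 → W
Reading off the rows marked L gives the requested list; there are 8 such values of n.

0, 1, 9, 10, 18, 19, 27, 28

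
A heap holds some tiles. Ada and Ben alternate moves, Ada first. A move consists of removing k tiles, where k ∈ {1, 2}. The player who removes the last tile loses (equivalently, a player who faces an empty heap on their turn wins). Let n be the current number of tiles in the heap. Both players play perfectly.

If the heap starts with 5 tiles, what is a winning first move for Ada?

Remove 1, leaving 4.

Label each position W (a win for the player to move) or L (a loss). A position with no legal move is W; any other position is W exactly when some move reaches an L, and L when every move reaches a W.
n=0: no move; the opponent has just taken the last tile and therefore loses → W
n=1: L (sole option 0(W) is W)
n=2: W (go to 1, an L position)
n=3: W (go to 1, an L position)
n=4: L (options 3(W), 2(W) are all W)
n=5: W (go to 4, an L position)
From 5, the L positions reachable in one move are: 4.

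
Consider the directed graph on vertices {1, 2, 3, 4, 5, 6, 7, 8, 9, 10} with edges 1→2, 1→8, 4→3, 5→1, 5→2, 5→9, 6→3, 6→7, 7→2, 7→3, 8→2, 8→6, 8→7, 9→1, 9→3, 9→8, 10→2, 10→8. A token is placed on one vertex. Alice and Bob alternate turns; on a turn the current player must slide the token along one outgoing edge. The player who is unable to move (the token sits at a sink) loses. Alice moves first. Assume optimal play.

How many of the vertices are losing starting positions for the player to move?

2

Label each position W (a win for the player to move) or L (a loss). A position with no legal move is L; any other position is W exactly when some move reaches an L, and L when every move reaches a W.
Every edge goes from a vertex to one that appears earlier in the order 2, 3, 7, 6, 4, 8, 1, 10, 9, 5, so processing vertices in that order labels each vertex after all of its successors.
2: no outgoing edge → L
3: no outgoing edge → L
7: reaches L-position 3 → W
6: reaches L-position 3 → W
4: reaches L-position 3 → W
8: reaches L-position 2 → W
1: reaches L-position 2 → W
10: reaches L-position 2 → W
9: reaches L-position 3 → W
5: reaches L-position 2 → W
The L vertices are 2, 3; that is 2 in all.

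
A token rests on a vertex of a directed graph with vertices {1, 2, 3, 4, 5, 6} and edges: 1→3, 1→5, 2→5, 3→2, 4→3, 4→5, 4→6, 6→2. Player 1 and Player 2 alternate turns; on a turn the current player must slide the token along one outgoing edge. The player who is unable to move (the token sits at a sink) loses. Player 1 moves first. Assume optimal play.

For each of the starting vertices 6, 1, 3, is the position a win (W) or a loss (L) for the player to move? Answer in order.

Use the standard recursion: the mover loses at a terminal position; elsewhere, the mover wins exactly when some move hands the opponent an L position.
Every edge goes from a vertex to one that appears earlier in the order 5, 2, 6, 3, 4, 1, so processing vertices in that order labels each vertex after all of its successors.
5: no outgoing edge → L
2: can move to 5, which is L ⇒ W
6: the only move is to 2(W), a W ⇒ L
3: the only move is to 2(W), a W ⇒ L
4: can move to 3, which is L ⇒ W
1: can move to 3, which is L ⇒ W

6: L, 1: W, 3: L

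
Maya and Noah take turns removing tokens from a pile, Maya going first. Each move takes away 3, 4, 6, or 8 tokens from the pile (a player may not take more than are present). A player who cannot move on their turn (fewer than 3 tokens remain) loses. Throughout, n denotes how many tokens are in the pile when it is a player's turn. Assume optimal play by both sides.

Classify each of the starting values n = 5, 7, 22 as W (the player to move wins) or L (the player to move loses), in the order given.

Label each position W (a win for the player to move) or L (a loss). A position with no legal move is L; any other position is W exactly when some move reaches an L, and L when every move reaches a W.
n=0: no move → L
n=1: no move → L
n=2: no move → L
n=3: W (go to 0, an L position)
n=4: W (go to 1, an L position)
n=5: W (go to 2, an L position)
n=6: W (go to 2, an L position)
n=7: W (go to 1, an L position)
n=8: W (go to 2, an L position)
n=9: W (go to 1, an L position)
n=10: W (go to 2, an L position)
n=11: L (options 8(W), 7(W), 5(W), 3(W) are all W)
n=12: L (options 9(W), 8(W), 6(W), 4(W) are all W)
n=13: L (options 10(W), 9(W), 7(W), 5(W) are all W)
n=14: W (go to 11, an L position)
n=15: W (go to 12, an L position)
n=16: W (go to 13, an L position)
n=17: W (go to 13, an L position)
n=18: W (go to 12, an L position)
n=19: W (go to 13, an L position)
n=20: W (go to 12, an L position)
n=21: W (go to 13, an L position)
n=22: L (options 19(W), 18(W), 16(W), 14(W) are all W)

5: W, 7: W, 22: L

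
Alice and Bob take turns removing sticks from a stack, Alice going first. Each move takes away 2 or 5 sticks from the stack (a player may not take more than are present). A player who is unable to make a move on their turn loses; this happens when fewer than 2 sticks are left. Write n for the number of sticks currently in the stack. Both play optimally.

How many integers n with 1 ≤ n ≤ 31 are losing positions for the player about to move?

13

Work bottom-up. With no move the player to move loses. Otherwise the position is W if at least one move leads to an L position for the opponent, and L if every move leads to a W.
n=0: no move → L
n=1: no move → L
n=2: →0(L), so W
n=3: →1(L), so W
n=4: →2(W) only, which is W, so L
n=5: →0(L), so W
n=6: →4(L), so W
n=7: →5(W), 2(W) — all W, so L
n=8: →6(W), 3(W) — all W, so L
n=9: →7(L), so W
n=10: →8(L), so W
n=11: →9(W), 6(W) — all W, so L
n=12: →7(L), so W
n=13: →11(L), so W
n=14: →12(W), 9(W) — all W, so L
n=15: →13(W), 10(W) — all W, so L
n=16: →14(L), so W
n=17: →15(L), so W
n=18: →16(W), 13(W) — all W, so L
n=19: →14(L), so W
n=20: →18(L), so W
n=21: →19(W), 16(W) — all W, so L
n=22: →20(W), 17(W) — all W, so L
n=23: →21(L), so W
n=24: →22(L), so W
n=25: →23(W), 20(W) — all W, so L
n=26: →21(L), so W
n=27: →25(L), so W
n=28: →26(W), 23(W) — all W, so L
n=29: →27(W), 24(W) — all W, so L
n=30: →28(L), so W
n=31: →29(L), so W
L entries with 1 ≤ n ≤ 31 (n=0 is outside the asked range and is not counted): n = 1, 4, 7, 8, 11, 14, 15, 18, 21, 22, 25, 28, 29; that makes 13.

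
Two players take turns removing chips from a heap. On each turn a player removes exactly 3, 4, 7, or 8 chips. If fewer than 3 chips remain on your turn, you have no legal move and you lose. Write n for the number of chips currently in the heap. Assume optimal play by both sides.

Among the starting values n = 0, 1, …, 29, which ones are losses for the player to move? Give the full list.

0, 1, 2, 11, 12, 13, 22, 23, 24

Classify positions by backward induction: terminal positions (no move available) are L. From any other position, the mover wins iff some move reaches an L.
n=0: no move → L
n=1: no move → L
n=2: no move → L
n=3: →0(L), so W
n=4: →1(L), so W
n=5: →2(L), so W
n=6: →2(L), so W
n=7: →0(L), so W
n=8: →1(L), so W
n=9: →2(L), so W
n=10: →2(L), so W
n=11: →8(W), 7(W), 4(W), 3(W) — all W, so L
n=12: →9(W), 8(W), 5(W), 4(W) — all W, so L
n=13: →10(W), 9(W), 6(W), 5(W) — all W, so L
n=14: →11(L), so W
n=15: →12(L), so W
n=16: →13(L), so W
n=17: →13(L), so W
n=18: →11(L), so W
n=19: →12(L), so W
n=20: →13(L), so W
n=21: →13(L), so W
n=22: →19(W), 18(W), 15(W), 14(W) — all W, so L
n=23: →20(W), 19(W), 16(W), 15(W) — all W, so L
n=24: →21(W), 20(W), 17(W), 16(W) — all W, so L
n=25: →22(L), so W
n=26: →23(L), so W
n=27: →24(L), so W
n=28: →24(L), so W
n=29: →22(L), so W
Reading off the rows marked L gives the requested list; there are 9 such values of n.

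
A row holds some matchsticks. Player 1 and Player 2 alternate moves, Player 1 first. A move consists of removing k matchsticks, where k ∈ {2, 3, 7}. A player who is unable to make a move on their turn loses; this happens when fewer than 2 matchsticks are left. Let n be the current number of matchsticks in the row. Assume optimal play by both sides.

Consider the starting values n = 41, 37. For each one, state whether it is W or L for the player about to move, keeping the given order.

41: L, 37: W

Classify positions by backward induction: terminal positions (no move available) are L. From any other position, the mover wins iff some move reaches an L.
n=0: no move → L
n=1: no move → L
n=2: reaches L-position 0 → W
n=3: reaches L-position 1 → W
n=4: reaches L-position 1 → W
n=5: only reaches 3(W), 2(W), all W → L
n=6: only reaches 4(W), 3(W), all W → L
n=7: reaches L-position 5 → W
n=8: reaches L-position 6 → W
n=9: reaches L-position 6 → W
n=10: only reaches 8(W), 7(W), 3(W), all W → L
n=11: only reaches 9(W), 8(W), 4(W), all W → L
n=12: reaches L-position 10 → W
n=13: reaches L-position 11 → W
n=14: reaches L-position 11 → W
n=15: only reaches 13(W), 12(W), 8(W), all W → L
n=16: only reaches 14(W), 13(W), 9(W), all W → L
n=17: reaches L-position 15 → W
n=18: reaches L-position 16 → W
n=19: reaches L-position 16 → W
n=20: only reaches 18(W), 17(W), 13(W), all W → L
n=21: only reaches 19(W), 18(W), 14(W), all W → L
n=22: reaches L-position 20 → W
n=23: reaches L-position 21 → W
n=24: reaches L-position 21 → W
n=25: only reaches 23(W), 22(W), 18(W), all W → L
n=26: only reaches 24(W), 23(W), 19(W), all W → L
n=27: reaches L-position 25 → W
n=28: reaches L-position 26 → W
n=29: reaches L-position 26 → W
n=30: only reaches 28(W), 27(W), 23(W), all W → L
n=31: only reaches 29(W), 28(W), 24(W), all W → L
n=32: reaches L-position 30 → W
n=33: reaches L-position 31 → W
n=34: reaches L-position 31 → W
n=35: only reaches 33(W), 32(W), 28(W), all W → L
n=36: only reaches 34(W), 33(W), 29(W), all W → L
n=37: reaches L-position 35 → W
n=38: reaches L-position 36 → W
n=39: reaches L-position 36 → W
n=40: only reaches 38(W), 37(W), 33(W), all W → L
n=41: only reaches 39(W), 38(W), 34(W), all W → L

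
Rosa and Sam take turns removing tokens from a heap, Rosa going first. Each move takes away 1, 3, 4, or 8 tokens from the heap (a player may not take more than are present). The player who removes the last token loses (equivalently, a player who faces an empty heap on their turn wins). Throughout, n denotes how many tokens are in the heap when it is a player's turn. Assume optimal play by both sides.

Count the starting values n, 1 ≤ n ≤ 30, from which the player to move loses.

9

Positions with no move are W. A position that does have a move is losing for the player to move precisely when every available move leads to a winning position for the opponent. Fill in the labels:
n=0: no move; the opponent has just taken the last token and therefore loses → W
n=1: the only move is to 0(W), a W ⇒ L
n=2: can move to 1, which is L ⇒ W
n=3: moves to 2(W), 0(W); every one is W ⇒ L
n=4: can move to 3, which is L ⇒ W
n=5: can move to 1, which is L ⇒ W
n=6: can move to 3, which is L ⇒ W
n=7: can move to 3, which is L ⇒ W
n=8: moves to 7(W), 5(W), 4(W), 0(W); every one is W ⇒ L
n=9: can move to 8, which is L ⇒ W
n=10: moves to 9(W), 7(W), 6(W), 2(W); every one is W ⇒ L
n=11: can move to 10, which is L ⇒ W
n=12: can move to 8, which is L ⇒ W
n=13: can move to 10, which is L ⇒ W
n=14: can move to 10, which is L ⇒ W
n=15: moves to 14(W), 12(W), 11(W), 7(W); every one is W ⇒ L
n=16: can move to 15, which is L ⇒ W
n=17: moves to 16(W), 14(W), 13(W), 9(W); every one is W ⇒ L
n=18: can move to 17, which is L ⇒ W
n=19: can move to 15, which is L ⇒ W
n=20: can move to 17, which is L ⇒ W
n=21: can move to 17, which is L ⇒ W
n=22: moves to 21(W), 19(W), 18(W), 14(W); every one is W ⇒ L
n=23: can move to 22, which is L ⇒ W
n=24: moves to 23(W), 21(W), 20(W), 16(W); every one is W ⇒ L
n=25: can move to 24, which is L ⇒ W
n=26: can move to 22, which is L ⇒ W
n=27: can move to 24, which is L ⇒ W
n=28: can move to 24, which is L ⇒ W
n=29: moves to 28(W), 26(W), 25(W), 21(W); every one is W ⇒ L
n=30: can move to 29, which is L ⇒ W
L entries with 1 ≤ n ≤ 30 (the range starts at n=1): n = 1, 3, 8, 10, 15, 17, 22, 24, 29; that makes 9.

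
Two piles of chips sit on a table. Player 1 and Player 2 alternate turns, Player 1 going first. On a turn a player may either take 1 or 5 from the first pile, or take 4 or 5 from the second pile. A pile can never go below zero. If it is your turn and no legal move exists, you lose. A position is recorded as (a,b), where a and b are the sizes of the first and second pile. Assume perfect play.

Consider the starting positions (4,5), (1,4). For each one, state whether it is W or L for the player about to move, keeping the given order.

(4,5): W, (1,4): L

Use the standard recursion: the mover loses at a terminal position; elsewhere, the mover wins exactly when some move hands the opponent an L position.
No move ever increases a pile, so every position that can arise here has a ≤ 4 and b ≤ 5; it is enough to label the cells with 0 ≤ a ≤ 4 and 0 ≤ b ≤ 5.
Every move lowers a or b (never raises either), so fill the grid row by row in increasing a, and left to right within a row: each cell's successors are then already labelled.
      b=0  b=1  b=2  b=3  b=4  b=5
a=0:    L    L    L    L    W    W
a=1:    W    W    W    W    L    L
a=2:    L    L    L    L    W    W
a=3:    W    W    W    W    L    L
a=4:    L    L    L    L    W    W
Cells with no legal move (terminal, hence L): (0,0), (0,1), (0,2), (0,3).
The remaining L cells, each justified by listing all of its moves:
(1,4): →(0,4)(W), (1,0)(W) — all W, so L
(1,5): →(0,5)(W), (1,1)(W), (1,0)(W) — all W, so L
(2,0): →(1,0)(W) only, which is W, so L
(2,1): →(1,1)(W) only, which is W, so L
(2,2): →(1,2)(W) only, which is W, so L
(2,3): →(1,3)(W) only, which is W, so L
(3,4): →(2,4)(W), (3,0)(W) — all W, so L
(3,5): →(2,5)(W), (3,1)(W), (3,0)(W) — all W, so L
(4,0): →(3,0)(W) only, which is W, so L
(4,1): →(3,1)(W) only, which is W, so L
(4,2): →(3,2)(W) only, which is W, so L
(4,3): →(3,3)(W) only, which is W, so L
Every other cell has at least one move into one of the L cells above, so it is W.
(4,5): the move to (3,5) reaches an L cell, so W
(1,4): one of the L cells justified above, so L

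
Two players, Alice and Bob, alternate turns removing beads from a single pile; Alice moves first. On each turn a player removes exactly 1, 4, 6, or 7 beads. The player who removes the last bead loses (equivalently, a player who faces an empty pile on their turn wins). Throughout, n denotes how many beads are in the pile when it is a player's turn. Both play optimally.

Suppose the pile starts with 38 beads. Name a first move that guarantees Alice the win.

Positions with no move are W. A position that does have a move is losing for the player to move precisely when every available move leads to a winning position for the opponent. Fill in the labels:
n=0: no move; the opponent has just taken the last bead and therefore loses → W
n=1: the only move is to 0(W), a W ⇒ L
n=2: can move to 1, which is L ⇒ W
n=3: the only move is to 2(W), a W ⇒ L
n=4: can move to 3, which is L ⇒ W
n=5: can move to 1, which is L ⇒ W
n=6: moves to 5(W), 2(W), 0(W); every one is W ⇒ L
n=7: can move to 6, which is L ⇒ W
n=8: can move to 1, which is L ⇒ W
n=9: can move to 3, which is L ⇒ W
n=10: can move to 6, which is L ⇒ W
n=11: moves to 10(W), 7(W), 5(W), 4(W); every one is W ⇒ L
n=12: can move to 11, which is L ⇒ W
n=13: can move to 6, which is L ⇒ W
n=14: moves to 13(W), 10(W), 8(W), 7(W); every one is W ⇒ L
n=15: can move to 14, which is L ⇒ W
n=16: moves to 15(W), 12(W), 10(W), 9(W); every one is W ⇒ L
n=17: can move to 16, which is L ⇒ W
n=18: can move to 14, which is L ⇒ W
n=19: moves to 18(W), 15(W), 13(W), 12(W); every one is W ⇒ L
n=20: can move to 19, which is L ⇒ W
n=21: can move to 14, which is L ⇒ W
n=22: can move to 16, which is L ⇒ W
n=23: can move to 19, which is L ⇒ W
n=24: moves to 23(W), 20(W), 18(W), 17(W); every one is W ⇒ L
n=25: can move to 24, which is L ⇒ W
n=26: can move to 19, which is L ⇒ W
n=27: moves to 26(W), 23(W), 21(W), 20(W); every one is W ⇒ L
n=28: can move to 27, which is L ⇒ W
n=29: moves to 28(W), 25(W), 23(W), 22(W); every one is W ⇒ L
n=30: can move to 29, which is L ⇒ W
n=31: can move to 27, which is L ⇒ W
n=32: moves to 31(W), 28(W), 26(W), 25(W); every one is W ⇒ L
n=33: can move to 32, which is L ⇒ W
n=34: can move to 27, which is L ⇒ W
n=35: can move to 29, which is L ⇒ W
n=36: can move to 32, which is L ⇒ W
n=37: moves to 36(W), 33(W), 31(W), 30(W); every one is W ⇒ L
n=38: can move to 37, which is L ⇒ W
From 38, the L positions reachable in one move are: 37, 32. Any move reaching one of these is winning.

Remove 1, leaving 37.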